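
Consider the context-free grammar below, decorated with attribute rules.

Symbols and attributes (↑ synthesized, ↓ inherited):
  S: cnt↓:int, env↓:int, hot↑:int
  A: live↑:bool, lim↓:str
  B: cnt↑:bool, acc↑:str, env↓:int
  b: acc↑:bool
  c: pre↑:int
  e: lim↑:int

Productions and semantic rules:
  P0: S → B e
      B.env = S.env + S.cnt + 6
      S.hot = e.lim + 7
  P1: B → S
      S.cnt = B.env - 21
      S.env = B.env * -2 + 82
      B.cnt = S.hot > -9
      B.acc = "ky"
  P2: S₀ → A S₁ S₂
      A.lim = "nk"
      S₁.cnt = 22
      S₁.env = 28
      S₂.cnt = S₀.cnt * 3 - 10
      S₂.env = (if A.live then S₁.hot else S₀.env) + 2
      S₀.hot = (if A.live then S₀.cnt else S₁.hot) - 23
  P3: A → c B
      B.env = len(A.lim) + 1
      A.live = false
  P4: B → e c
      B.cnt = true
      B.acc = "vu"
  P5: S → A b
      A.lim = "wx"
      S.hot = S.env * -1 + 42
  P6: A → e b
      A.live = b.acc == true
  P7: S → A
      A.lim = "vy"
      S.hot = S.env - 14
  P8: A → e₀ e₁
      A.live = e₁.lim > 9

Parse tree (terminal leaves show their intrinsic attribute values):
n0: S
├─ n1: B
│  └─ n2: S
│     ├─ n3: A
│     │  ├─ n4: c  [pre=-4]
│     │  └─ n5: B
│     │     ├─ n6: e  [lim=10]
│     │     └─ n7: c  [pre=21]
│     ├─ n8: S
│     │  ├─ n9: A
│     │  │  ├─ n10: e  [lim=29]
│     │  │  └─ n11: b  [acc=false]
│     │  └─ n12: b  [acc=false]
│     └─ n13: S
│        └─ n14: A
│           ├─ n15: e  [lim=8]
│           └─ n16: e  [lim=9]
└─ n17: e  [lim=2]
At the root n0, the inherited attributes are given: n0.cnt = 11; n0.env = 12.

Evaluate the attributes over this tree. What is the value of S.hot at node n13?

12

1. n0.cnt = 11  [given at root]
2. n0.env = 12  [given at root]
3. n1.env = 29  [S.env + S.cnt + 6]
4. n2.cnt = 8  [B.env - 21]
5. n2.env = 24  [B.env * -2 + 82]
6. n3.lim = "nk"  ["nk"]
7. n4.pre = -4  [terminal]
8. n5.env = 3  [len(A.lim) + 1]
9. n6.lim = 10  [terminal]
10. n7.pre = 21  [terminal]
11. n5.cnt = true  [true]
12. n5.acc = "vu"  ["vu"]
13. n3.live = false  [false]
14. n8.cnt = 22  [22]
15. n8.env = 28  [28]
16. n9.lim = "wx"  ["wx"]
17. n10.lim = 29  [terminal]
18. n11.acc = false  [terminal]
19. n9.live = false  [b.acc == true]
20. n12.acc = false  [terminal]
21. n8.hot = 14  [S.env * -1 + 42]
22. n13.cnt = 14  [S₀.cnt * 3 - 10]
23. n13.env = 26  [(if A.live then S₁.hot else S₀.env) + 2]
24. n14.lim = "vy"  ["vy"]
25. n15.lim = 8  [terminal]
26. n16.lim = 9  [terminal]
27. n14.live = false  [e₁.lim > 9]
28. n13.hot = 12  [S.env - 14]
29. n2.hot = -9  [(if A.live then S₀.cnt else S₁.hot) - 23]
30. n1.cnt = false  [S.hot > -9]
31. n1.acc = "ky"  ["ky"]
32. n17.lim = 2  [terminal]
33. n0.hot = 9  [e.lim + 7]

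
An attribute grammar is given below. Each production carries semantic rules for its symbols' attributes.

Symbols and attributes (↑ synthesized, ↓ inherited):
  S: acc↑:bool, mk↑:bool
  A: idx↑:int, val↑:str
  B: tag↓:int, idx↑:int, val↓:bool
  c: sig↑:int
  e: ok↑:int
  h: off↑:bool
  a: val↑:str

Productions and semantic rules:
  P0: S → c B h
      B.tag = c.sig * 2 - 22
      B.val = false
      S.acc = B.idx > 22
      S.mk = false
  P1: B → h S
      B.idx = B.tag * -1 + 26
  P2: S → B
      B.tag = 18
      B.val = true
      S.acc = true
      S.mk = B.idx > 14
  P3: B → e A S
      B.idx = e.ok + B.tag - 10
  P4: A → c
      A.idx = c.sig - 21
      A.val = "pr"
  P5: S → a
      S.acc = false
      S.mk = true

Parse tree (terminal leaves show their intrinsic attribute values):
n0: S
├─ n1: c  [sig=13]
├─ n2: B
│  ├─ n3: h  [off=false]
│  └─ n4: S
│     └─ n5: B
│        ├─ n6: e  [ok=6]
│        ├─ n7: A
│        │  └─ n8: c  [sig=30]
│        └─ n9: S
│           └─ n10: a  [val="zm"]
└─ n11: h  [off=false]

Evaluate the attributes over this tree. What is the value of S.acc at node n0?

1. n1.sig = 13  [terminal]
2. n2.tag = 4  [c.sig * 2 - 22]
3. n2.val = false  [false]
4. n3.off = false  [terminal]
5. n5.tag = 18  [18]
6. n5.val = true  [true]
7. n6.ok = 6  [terminal]
8. n8.sig = 30  [terminal]
9. n7.idx = 9  [c.sig - 21]
10. n7.val = "pr"  ["pr"]
11. n10.val = "zm"  [terminal]
12. n9.acc = false  [false]
13. n9.mk = true  [true]
14. n5.idx = 14  [e.ok + B.tag - 10]
15. n4.acc = true  [true]
16. n4.mk = false  [B.idx > 14]
17. n2.idx = 22  [B.tag * -1 + 26]
18. n11.off = false  [terminal]
19. n0.acc = false  [B.idx > 22]
20. n0.mk = false  [false]

false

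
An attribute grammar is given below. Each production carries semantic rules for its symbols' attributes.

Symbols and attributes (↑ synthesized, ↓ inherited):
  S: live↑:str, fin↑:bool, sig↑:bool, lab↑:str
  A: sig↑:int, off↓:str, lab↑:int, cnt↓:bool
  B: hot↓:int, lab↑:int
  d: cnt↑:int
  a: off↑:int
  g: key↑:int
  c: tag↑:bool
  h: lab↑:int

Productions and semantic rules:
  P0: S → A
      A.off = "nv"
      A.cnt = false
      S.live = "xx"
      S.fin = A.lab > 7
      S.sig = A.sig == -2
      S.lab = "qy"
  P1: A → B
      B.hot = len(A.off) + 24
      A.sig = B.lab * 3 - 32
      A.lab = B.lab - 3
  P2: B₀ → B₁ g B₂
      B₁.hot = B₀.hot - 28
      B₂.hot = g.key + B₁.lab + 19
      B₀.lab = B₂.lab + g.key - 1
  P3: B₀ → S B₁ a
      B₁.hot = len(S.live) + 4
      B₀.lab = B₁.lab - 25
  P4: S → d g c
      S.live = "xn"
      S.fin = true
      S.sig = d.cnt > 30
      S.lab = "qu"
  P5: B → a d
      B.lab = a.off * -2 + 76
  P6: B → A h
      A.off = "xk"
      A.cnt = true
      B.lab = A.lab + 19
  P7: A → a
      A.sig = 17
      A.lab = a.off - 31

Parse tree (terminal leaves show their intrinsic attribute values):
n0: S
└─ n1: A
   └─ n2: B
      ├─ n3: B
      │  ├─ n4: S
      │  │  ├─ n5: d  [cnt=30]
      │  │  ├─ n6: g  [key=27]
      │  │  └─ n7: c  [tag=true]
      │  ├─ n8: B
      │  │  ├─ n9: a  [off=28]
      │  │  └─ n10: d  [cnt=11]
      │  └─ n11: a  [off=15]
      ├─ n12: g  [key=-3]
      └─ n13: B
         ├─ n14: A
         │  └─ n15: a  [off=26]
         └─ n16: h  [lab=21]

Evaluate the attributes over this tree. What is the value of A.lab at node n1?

7

1. n1.off = "nv"  ["nv"]
2. n1.cnt = false  [false]
3. n2.hot = 26  [len(A.off) + 24]
4. n3.hot = -2  [B₀.hot - 28]
5. n5.cnt = 30  [terminal]
6. n6.key = 27  [terminal]
7. n7.tag = true  [terminal]
8. n4.live = "xn"  ["xn"]
9. n4.fin = true  [true]
10. n4.sig = false  [d.cnt > 30]
11. n4.lab = "qu"  ["qu"]
12. n8.hot = 6  [len(S.live) + 4]
13. n9.off = 28  [terminal]
14. n10.cnt = 11  [terminal]
15. n8.lab = 20  [a.off * -2 + 76]
16. n11.off = 15  [terminal]
17. n3.lab = -5  [B₁.lab - 25]
18. n12.key = -3  [terminal]
19. n13.hot = 11  [g.key + B₁.lab + 19]
20. n14.off = "xk"  ["xk"]
21. n14.cnt = true  [true]
22. n15.off = 26  [terminal]
23. n14.sig = 17  [17]
24. n14.lab = -5  [a.off - 31]
25. n16.lab = 21  [terminal]
26. n13.lab = 14  [A.lab + 19]
27. n2.lab = 10  [B₂.lab + g.key - 1]
28. n1.sig = -2  [B.lab * 3 - 32]
29. n1.lab = 7  [B.lab - 3]
30. n0.live = "xx"  ["xx"]
31. n0.fin = false  [A.lab > 7]
32. n0.sig = true  [A.sig == -2]
33. n0.lab = "qy"  ["qy"]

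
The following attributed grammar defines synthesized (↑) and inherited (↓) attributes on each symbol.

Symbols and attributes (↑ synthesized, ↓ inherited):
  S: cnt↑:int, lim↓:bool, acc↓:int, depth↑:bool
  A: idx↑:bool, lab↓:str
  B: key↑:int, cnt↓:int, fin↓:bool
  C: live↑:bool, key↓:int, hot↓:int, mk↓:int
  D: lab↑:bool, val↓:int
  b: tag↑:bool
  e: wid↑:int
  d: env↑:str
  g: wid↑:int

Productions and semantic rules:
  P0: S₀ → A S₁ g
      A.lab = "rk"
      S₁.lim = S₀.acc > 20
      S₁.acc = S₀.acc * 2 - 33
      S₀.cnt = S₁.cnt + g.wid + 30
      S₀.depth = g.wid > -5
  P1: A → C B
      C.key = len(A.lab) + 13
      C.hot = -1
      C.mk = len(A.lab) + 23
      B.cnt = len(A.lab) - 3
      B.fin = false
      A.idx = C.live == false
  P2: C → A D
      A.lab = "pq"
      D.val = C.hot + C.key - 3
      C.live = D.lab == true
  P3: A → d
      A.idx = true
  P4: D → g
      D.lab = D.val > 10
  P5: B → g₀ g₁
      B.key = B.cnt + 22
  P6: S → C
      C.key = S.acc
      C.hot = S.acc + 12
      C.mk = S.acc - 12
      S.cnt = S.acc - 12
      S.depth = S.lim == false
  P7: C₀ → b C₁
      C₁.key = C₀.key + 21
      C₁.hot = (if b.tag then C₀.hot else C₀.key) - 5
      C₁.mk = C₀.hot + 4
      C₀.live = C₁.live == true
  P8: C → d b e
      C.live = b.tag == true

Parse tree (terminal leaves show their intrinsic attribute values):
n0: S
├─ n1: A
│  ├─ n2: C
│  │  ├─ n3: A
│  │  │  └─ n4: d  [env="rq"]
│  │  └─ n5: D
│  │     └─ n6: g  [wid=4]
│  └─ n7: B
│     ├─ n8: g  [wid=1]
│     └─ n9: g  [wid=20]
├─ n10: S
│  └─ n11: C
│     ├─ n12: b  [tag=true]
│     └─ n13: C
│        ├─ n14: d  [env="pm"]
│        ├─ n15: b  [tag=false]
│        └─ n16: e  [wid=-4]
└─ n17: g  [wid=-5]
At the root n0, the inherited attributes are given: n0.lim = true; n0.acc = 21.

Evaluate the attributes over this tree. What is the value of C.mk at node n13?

1. n0.lim = true  [given at root]
2. n0.acc = 21  [given at root]
3. n1.lab = "rk"  ["rk"]
4. n2.key = 15  [len(A.lab) + 13]
5. n2.hot = -1  [-1]
6. n2.mk = 25  [len(A.lab) + 23]
7. n3.lab = "pq"  ["pq"]
8. n4.env = "rq"  [terminal]
9. n3.idx = true  [true]
10. n5.val = 11  [C.hot + C.key - 3]
11. n6.wid = 4  [terminal]
12. n5.lab = true  [D.val > 10]
13. n2.live = true  [D.lab == true]
14. n7.cnt = -1  [len(A.lab) - 3]
15. n7.fin = false  [false]
16. n8.wid = 1  [terminal]
17. n9.wid = 20  [terminal]
18. n7.key = 21  [B.cnt + 22]
19. n1.idx = false  [C.live == false]
20. n10.lim = true  [S₀.acc > 20]
21. n10.acc = 9  [S₀.acc * 2 - 33]
22. n11.key = 9  [S.acc]
23. n11.hot = 21  [S.acc + 12]
24. n11.mk = -3  [S.acc - 12]
25. n12.tag = true  [terminal]
26. n13.key = 30  [C₀.key + 21]
27. n13.hot = 16  [(if b.tag then C₀.hot else C₀.key) - 5]
28. n13.mk = 25  [C₀.hot + 4]
29. n14.env = "pm"  [terminal]
30. n15.tag = false  [terminal]
31. n16.wid = -4  [terminal]
32. n13.live = false  [b.tag == true]
33. n11.live = false  [C₁.live == true]
34. n10.cnt = -3  [S.acc - 12]
35. n10.depth = false  [S.lim == false]
36. n17.wid = -5  [terminal]
37. n0.cnt = 22  [S₁.cnt + g.wid + 30]
38. n0.depth = false  [g.wid > -5]

25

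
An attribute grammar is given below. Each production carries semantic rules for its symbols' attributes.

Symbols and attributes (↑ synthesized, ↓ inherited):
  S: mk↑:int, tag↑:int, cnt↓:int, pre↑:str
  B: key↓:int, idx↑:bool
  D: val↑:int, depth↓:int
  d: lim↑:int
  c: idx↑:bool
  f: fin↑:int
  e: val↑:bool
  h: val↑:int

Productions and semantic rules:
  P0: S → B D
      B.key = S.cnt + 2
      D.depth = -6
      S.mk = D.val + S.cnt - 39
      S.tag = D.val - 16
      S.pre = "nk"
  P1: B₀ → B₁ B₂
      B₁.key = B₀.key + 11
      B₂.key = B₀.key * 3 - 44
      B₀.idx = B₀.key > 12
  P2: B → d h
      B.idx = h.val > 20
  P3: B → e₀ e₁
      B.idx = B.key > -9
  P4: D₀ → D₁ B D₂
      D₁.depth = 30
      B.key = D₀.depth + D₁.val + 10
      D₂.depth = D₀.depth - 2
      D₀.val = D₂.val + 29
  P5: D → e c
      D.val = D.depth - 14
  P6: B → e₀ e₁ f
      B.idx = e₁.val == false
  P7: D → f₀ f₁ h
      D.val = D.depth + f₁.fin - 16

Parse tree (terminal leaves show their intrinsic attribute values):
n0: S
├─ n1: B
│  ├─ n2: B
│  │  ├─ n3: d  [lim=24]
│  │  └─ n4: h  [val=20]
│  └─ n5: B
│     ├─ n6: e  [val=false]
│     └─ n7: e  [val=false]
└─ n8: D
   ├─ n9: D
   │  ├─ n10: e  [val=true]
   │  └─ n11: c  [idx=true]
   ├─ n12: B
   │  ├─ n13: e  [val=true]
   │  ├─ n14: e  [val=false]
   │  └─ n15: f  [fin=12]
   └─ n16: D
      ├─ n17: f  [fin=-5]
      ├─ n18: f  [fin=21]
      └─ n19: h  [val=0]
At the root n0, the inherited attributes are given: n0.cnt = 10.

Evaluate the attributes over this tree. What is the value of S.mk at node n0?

-3

1. n0.cnt = 10  [given at root]
2. n1.key = 12  [S.cnt + 2]
3. n2.key = 23  [B₀.key + 11]
4. n3.lim = 24  [terminal]
5. n4.val = 20  [terminal]
6. n2.idx = false  [h.val > 20]
7. n5.key = -8  [B₀.key * 3 - 44]
8. n6.val = false  [terminal]
9. n7.val = false  [terminal]
10. n5.idx = true  [B.key > -9]
11. n1.idx = false  [B₀.key > 12]
12. n8.depth = -6  [-6]
13. n9.depth = 30  [30]
14. n10.val = true  [terminal]
15. n11.idx = true  [terminal]
16. n9.val = 16  [D.depth - 14]
17. n12.key = 20  [D₀.depth + D₁.val + 10]
18. n13.val = true  [terminal]
19. n14.val = false  [terminal]
20. n15.fin = 12  [terminal]
21. n12.idx = true  [e₁.val == false]
22. n16.depth = -8  [D₀.depth - 2]
23. n17.fin = -5  [terminal]
24. n18.fin = 21  [terminal]
25. n19.val = 0  [terminal]
26. n16.val = -3  [D.depth + f₁.fin - 16]
27. n8.val = 26  [D₂.val + 29]
28. n0.mk = -3  [D.val + S.cnt - 39]
29. n0.tag = 10  [D.val - 16]
30. n0.pre = "nk"  ["nk"]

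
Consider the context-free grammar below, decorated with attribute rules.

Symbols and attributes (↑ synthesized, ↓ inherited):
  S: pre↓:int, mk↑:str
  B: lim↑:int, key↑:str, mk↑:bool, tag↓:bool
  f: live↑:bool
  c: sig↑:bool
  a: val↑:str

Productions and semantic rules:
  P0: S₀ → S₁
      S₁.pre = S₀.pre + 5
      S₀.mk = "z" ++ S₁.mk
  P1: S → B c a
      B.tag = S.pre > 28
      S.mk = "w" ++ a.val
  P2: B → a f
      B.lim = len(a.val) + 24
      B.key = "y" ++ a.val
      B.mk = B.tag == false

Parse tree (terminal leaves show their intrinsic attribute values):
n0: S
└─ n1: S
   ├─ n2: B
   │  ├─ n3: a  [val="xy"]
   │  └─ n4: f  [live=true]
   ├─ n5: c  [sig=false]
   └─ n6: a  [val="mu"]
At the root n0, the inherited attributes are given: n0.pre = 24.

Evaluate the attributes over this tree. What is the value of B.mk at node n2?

1. n0.pre = 24  [given at root]
2. n1.pre = 29  [S₀.pre + 5]
3. n2.tag = true  [S.pre > 28]
4. n3.val = "xy"  [terminal]
5. n4.live = true  [terminal]
6. n2.lim = 26  [len(a.val) + 24]
7. n2.key = "yxy"  ["y" ++ a.val]
8. n2.mk = false  [B.tag == false]
9. n5.sig = false  [terminal]
10. n6.val = "mu"  [terminal]
11. n1.mk = "wmu"  ["w" ++ a.val]
12. n0.mk = "zwmu"  ["z" ++ S₁.mk]

false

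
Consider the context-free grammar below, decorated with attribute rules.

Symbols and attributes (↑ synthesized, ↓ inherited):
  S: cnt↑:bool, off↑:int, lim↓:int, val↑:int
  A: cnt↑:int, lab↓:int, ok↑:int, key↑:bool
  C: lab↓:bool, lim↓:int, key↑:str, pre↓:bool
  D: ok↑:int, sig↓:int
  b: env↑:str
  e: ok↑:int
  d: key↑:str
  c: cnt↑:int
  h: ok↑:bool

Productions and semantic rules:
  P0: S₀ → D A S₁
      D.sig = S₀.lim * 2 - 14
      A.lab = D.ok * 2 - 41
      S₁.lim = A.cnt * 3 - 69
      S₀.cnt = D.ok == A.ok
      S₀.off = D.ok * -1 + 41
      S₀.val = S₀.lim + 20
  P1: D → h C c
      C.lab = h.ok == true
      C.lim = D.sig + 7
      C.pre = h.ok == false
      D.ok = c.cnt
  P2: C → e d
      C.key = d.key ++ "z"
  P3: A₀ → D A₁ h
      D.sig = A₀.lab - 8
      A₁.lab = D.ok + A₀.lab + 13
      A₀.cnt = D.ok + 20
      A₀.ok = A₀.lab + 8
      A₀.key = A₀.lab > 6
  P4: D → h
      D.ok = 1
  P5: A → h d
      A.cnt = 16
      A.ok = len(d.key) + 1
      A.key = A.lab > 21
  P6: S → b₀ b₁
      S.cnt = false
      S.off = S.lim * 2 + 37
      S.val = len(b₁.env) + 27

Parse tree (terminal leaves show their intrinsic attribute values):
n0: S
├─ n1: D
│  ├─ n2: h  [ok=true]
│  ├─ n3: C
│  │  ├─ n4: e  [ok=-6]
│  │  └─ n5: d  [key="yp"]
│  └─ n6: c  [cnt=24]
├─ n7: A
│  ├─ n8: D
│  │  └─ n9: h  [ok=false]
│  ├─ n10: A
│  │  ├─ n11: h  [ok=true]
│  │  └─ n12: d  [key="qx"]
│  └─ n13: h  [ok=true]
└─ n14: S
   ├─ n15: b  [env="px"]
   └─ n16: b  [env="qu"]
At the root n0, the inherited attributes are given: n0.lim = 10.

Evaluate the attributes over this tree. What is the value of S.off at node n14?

1. n0.lim = 10  [given at root]
2. n1.sig = 6  [S₀.lim * 2 - 14]
3. n2.ok = true  [terminal]
4. n3.lab = true  [h.ok == true]
5. n3.lim = 13  [D.sig + 7]
6. n3.pre = false  [h.ok == false]
7. n4.ok = -6  [terminal]
8. n5.key = "yp"  [terminal]
9. n3.key = "ypz"  [d.key ++ "z"]
10. n6.cnt = 24  [terminal]
11. n1.ok = 24  [c.cnt]
12. n7.lab = 7  [D.ok * 2 - 41]
13. n8.sig = -1  [A₀.lab - 8]
14. n9.ok = false  [terminal]
15. n8.ok = 1  [1]
16. n10.lab = 21  [D.ok + A₀.lab + 13]
17. n11.ok = true  [terminal]
18. n12.key = "qx"  [terminal]
19. n10.cnt = 16  [16]
20. n10.ok = 3  [len(d.key) + 1]
21. n10.key = false  [A.lab > 21]
22. n13.ok = true  [terminal]
23. n7.cnt = 21  [D.ok + 20]
24. n7.ok = 15  [A₀.lab + 8]
25. n7.key = true  [A₀.lab > 6]
26. n14.lim = -6  [A.cnt * 3 - 69]
27. n15.env = "px"  [terminal]
28. n16.env = "qu"  [terminal]
29. n14.cnt = false  [false]
30. n14.off = 25  [S.lim * 2 + 37]
31. n14.val = 29  [len(b₁.env) + 27]
32. n0.cnt = false  [D.ok == A.ok]
33. n0.off = 17  [D.ok * -1 + 41]
34. n0.val = 30  [S₀.lim + 20]

25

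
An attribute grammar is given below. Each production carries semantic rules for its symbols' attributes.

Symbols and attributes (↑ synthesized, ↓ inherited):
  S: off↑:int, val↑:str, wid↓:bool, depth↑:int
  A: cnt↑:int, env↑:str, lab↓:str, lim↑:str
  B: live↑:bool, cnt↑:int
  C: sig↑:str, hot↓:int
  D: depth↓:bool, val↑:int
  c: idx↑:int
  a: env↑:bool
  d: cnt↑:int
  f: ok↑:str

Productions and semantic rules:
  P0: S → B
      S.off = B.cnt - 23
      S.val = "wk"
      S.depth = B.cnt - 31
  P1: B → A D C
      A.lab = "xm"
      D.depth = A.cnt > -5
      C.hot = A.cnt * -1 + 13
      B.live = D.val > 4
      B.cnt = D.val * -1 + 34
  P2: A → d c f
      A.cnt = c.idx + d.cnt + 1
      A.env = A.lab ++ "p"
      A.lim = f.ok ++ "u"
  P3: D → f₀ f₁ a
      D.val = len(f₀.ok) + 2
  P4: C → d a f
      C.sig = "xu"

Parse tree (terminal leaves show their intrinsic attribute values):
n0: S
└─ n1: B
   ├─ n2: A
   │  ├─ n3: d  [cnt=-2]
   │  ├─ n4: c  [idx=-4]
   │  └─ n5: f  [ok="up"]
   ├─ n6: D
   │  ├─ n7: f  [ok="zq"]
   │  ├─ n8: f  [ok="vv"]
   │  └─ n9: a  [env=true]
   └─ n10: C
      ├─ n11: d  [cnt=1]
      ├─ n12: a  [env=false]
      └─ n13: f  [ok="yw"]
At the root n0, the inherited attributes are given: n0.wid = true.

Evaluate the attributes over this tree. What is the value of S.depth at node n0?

1. n0.wid = true  [given at root]
2. n2.lab = "xm"  ["xm"]
3. n3.cnt = -2  [terminal]
4. n4.idx = -4  [terminal]
5. n5.ok = "up"  [terminal]
6. n2.cnt = -5  [c.idx + d.cnt + 1]
7. n2.env = "xmp"  [A.lab ++ "p"]
8. n2.lim = "upu"  [f.ok ++ "u"]
9. n6.depth = false  [A.cnt > -5]
10. n7.ok = "zq"  [terminal]
11. n8.ok = "vv"  [terminal]
12. n9.env = true  [terminal]
13. n6.val = 4  [len(f₀.ok) + 2]
14. n10.hot = 18  [A.cnt * -1 + 13]
15. n11.cnt = 1  [terminal]
16. n12.env = false  [terminal]
17. n13.ok = "yw"  [terminal]
18. n10.sig = "xu"  ["xu"]
19. n1.live = false  [D.val > 4]
20. n1.cnt = 30  [D.val * -1 + 34]
21. n0.off = 7  [B.cnt - 23]
22. n0.val = "wk"  ["wk"]
23. n0.depth = -1  [B.cnt - 31]

-1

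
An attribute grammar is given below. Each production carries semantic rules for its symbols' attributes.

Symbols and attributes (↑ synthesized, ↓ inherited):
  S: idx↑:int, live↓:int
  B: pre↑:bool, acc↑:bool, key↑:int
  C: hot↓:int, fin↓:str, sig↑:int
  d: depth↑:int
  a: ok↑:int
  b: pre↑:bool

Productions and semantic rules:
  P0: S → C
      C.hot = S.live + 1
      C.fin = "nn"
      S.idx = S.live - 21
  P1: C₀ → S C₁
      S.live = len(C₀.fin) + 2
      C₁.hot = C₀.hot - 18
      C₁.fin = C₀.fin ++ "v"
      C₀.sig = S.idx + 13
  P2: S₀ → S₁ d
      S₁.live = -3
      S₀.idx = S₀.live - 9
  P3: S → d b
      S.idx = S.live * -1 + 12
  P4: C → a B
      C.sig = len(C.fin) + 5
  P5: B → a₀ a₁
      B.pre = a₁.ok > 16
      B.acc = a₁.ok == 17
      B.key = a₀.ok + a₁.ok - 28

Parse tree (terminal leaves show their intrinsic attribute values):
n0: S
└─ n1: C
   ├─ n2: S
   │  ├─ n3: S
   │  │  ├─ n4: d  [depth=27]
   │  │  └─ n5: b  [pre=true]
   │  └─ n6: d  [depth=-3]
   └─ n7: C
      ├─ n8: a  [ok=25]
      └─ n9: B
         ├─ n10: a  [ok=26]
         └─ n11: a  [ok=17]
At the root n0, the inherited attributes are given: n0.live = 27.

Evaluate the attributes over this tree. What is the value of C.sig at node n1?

8

1. n0.live = 27  [given at root]
2. n1.hot = 28  [S.live + 1]
3. n1.fin = "nn"  ["nn"]
4. n2.live = 4  [len(C₀.fin) + 2]
5. n3.live = -3  [-3]
6. n4.depth = 27  [terminal]
7. n5.pre = true  [terminal]
8. n3.idx = 15  [S.live * -1 + 12]
9. n6.depth = -3  [terminal]
10. n2.idx = -5  [S₀.live - 9]
11. n7.hot = 10  [C₀.hot - 18]
12. n7.fin = "nnv"  [C₀.fin ++ "v"]
13. n8.ok = 25  [terminal]
14. n10.ok = 26  [terminal]
15. n11.ok = 17  [terminal]
16. n9.pre = true  [a₁.ok > 16]
17. n9.acc = true  [a₁.ok == 17]
18. n9.key = 15  [a₀.ok + a₁.ok - 28]
19. n7.sig = 8  [len(C.fin) + 5]
20. n1.sig = 8  [S.idx + 13]
21. n0.idx = 6  [S.live - 21]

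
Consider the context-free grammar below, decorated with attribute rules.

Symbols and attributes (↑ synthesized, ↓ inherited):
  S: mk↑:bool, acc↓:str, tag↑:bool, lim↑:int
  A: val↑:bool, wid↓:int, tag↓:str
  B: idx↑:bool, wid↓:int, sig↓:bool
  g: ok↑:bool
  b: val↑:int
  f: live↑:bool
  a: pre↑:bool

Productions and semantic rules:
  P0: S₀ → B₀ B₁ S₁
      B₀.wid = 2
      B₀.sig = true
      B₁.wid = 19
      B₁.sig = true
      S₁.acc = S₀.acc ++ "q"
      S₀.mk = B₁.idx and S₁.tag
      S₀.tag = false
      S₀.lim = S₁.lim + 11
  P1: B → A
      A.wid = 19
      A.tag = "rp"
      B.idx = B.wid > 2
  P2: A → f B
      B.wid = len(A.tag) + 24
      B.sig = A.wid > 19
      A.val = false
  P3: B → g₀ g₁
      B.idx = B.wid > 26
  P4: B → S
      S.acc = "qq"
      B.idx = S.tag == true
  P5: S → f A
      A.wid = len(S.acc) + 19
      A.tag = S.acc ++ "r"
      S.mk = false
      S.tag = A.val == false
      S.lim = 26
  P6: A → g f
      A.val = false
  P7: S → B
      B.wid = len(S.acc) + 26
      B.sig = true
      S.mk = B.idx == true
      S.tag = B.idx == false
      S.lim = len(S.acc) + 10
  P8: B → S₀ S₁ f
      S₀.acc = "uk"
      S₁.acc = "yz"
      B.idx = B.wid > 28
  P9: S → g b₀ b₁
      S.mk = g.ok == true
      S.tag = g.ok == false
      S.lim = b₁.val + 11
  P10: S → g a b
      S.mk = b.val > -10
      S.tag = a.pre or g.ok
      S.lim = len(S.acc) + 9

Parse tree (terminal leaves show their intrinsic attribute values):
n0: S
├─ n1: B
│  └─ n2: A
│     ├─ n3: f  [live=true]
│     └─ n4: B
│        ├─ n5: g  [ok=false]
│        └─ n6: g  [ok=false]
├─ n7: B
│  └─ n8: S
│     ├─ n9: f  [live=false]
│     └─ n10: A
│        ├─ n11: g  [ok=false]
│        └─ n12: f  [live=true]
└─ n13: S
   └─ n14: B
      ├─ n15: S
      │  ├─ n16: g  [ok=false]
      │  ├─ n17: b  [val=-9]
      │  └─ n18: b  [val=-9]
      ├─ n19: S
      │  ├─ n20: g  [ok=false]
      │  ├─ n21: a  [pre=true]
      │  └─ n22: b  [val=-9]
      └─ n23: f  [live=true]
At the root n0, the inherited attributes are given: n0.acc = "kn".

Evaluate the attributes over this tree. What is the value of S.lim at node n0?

24

1. n0.acc = "kn"  [given at root]
2. n1.wid = 2  [2]
3. n1.sig = true  [true]
4. n2.wid = 19  [19]
5. n2.tag = "rp"  ["rp"]
6. n3.live = true  [terminal]
7. n4.wid = 26  [len(A.tag) + 24]
8. n4.sig = false  [A.wid > 19]
9. n5.ok = false  [terminal]
10. n6.ok = false  [terminal]
11. n4.idx = false  [B.wid > 26]
12. n2.val = false  [false]
13. n1.idx = false  [B.wid > 2]
14. n7.wid = 19  [19]
15. n7.sig = true  [true]
16. n8.acc = "qq"  ["qq"]
17. n9.live = false  [terminal]
18. n10.wid = 21  [len(S.acc) + 19]
19. n10.tag = "qqr"  [S.acc ++ "r"]
20. n11.ok = false  [terminal]
21. n12.live = true  [terminal]
22. n10.val = false  [false]
23. n8.mk = false  [false]
24. n8.tag = true  [A.val == false]
25. n8.lim = 26  [26]
26. n7.idx = true  [S.tag == true]
27. n13.acc = "knq"  [S₀.acc ++ "q"]
28. n14.wid = 29  [len(S.acc) + 26]
29. n14.sig = true  [true]
30. n15.acc = "uk"  ["uk"]
31. n16.ok = false  [terminal]
32. n17.val = -9  [terminal]
33. n18.val = -9  [terminal]
34. n15.mk = false  [g.ok == true]
35. n15.tag = true  [g.ok == false]
36. n15.lim = 2  [b₁.val + 11]
37. n19.acc = "yz"  ["yz"]
38. n20.ok = false  [terminal]
39. n21.pre = true  [terminal]
40. n22.val = -9  [terminal]
41. n19.mk = true  [b.val > -10]
42. n19.tag = true  [a.pre or g.ok]
43. n19.lim = 11  [len(S.acc) + 9]
44. n23.live = true  [terminal]
45. n14.idx = true  [B.wid > 28]
46. n13.mk = true  [B.idx == true]
47. n13.tag = false  [B.idx == false]
48. n13.lim = 13  [len(S.acc) + 10]
49. n0.mk = false  [B₁.idx and S₁.tag]
50. n0.tag = false  [false]
51. n0.lim = 24  [S₁.lim + 11]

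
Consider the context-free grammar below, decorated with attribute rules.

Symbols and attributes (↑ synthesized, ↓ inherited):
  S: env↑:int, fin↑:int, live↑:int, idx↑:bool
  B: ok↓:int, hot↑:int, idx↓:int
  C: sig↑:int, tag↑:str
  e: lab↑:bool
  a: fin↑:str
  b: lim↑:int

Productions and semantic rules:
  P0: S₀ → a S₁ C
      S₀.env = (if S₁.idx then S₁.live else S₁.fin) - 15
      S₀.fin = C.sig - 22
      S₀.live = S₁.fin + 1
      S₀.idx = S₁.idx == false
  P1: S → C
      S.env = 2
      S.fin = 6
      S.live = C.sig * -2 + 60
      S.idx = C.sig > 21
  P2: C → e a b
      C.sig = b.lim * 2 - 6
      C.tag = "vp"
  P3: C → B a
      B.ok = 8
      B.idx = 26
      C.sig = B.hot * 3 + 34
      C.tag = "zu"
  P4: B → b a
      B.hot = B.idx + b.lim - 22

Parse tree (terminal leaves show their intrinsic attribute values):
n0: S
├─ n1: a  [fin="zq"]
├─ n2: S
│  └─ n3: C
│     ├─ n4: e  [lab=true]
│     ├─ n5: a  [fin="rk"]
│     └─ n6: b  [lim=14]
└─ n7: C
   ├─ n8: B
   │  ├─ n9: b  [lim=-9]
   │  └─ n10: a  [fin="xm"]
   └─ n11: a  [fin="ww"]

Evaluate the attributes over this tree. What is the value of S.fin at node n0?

1. n1.fin = "zq"  [terminal]
2. n4.lab = true  [terminal]
3. n5.fin = "rk"  [terminal]
4. n6.lim = 14  [terminal]
5. n3.sig = 22  [b.lim * 2 - 6]
6. n3.tag = "vp"  ["vp"]
7. n2.env = 2  [2]
8. n2.fin = 6  [6]
9. n2.live = 16  [C.sig * -2 + 60]
10. n2.idx = true  [C.sig > 21]
11. n8.ok = 8  [8]
12. n8.idx = 26  [26]
13. n9.lim = -9  [terminal]
14. n10.fin = "xm"  [terminal]
15. n8.hot = -5  [B.idx + b.lim - 22]
16. n11.fin = "ww"  [terminal]
17. n7.sig = 19  [B.hot * 3 + 34]
18. n7.tag = "zu"  ["zu"]
19. n0.env = 1  [(if S₁.idx then S₁.live else S₁.fin) - 15]
20. n0.fin = -3  [C.sig - 22]
21. n0.live = 7  [S₁.fin + 1]
22. n0.idx = false  [S₁.idx == false]

-3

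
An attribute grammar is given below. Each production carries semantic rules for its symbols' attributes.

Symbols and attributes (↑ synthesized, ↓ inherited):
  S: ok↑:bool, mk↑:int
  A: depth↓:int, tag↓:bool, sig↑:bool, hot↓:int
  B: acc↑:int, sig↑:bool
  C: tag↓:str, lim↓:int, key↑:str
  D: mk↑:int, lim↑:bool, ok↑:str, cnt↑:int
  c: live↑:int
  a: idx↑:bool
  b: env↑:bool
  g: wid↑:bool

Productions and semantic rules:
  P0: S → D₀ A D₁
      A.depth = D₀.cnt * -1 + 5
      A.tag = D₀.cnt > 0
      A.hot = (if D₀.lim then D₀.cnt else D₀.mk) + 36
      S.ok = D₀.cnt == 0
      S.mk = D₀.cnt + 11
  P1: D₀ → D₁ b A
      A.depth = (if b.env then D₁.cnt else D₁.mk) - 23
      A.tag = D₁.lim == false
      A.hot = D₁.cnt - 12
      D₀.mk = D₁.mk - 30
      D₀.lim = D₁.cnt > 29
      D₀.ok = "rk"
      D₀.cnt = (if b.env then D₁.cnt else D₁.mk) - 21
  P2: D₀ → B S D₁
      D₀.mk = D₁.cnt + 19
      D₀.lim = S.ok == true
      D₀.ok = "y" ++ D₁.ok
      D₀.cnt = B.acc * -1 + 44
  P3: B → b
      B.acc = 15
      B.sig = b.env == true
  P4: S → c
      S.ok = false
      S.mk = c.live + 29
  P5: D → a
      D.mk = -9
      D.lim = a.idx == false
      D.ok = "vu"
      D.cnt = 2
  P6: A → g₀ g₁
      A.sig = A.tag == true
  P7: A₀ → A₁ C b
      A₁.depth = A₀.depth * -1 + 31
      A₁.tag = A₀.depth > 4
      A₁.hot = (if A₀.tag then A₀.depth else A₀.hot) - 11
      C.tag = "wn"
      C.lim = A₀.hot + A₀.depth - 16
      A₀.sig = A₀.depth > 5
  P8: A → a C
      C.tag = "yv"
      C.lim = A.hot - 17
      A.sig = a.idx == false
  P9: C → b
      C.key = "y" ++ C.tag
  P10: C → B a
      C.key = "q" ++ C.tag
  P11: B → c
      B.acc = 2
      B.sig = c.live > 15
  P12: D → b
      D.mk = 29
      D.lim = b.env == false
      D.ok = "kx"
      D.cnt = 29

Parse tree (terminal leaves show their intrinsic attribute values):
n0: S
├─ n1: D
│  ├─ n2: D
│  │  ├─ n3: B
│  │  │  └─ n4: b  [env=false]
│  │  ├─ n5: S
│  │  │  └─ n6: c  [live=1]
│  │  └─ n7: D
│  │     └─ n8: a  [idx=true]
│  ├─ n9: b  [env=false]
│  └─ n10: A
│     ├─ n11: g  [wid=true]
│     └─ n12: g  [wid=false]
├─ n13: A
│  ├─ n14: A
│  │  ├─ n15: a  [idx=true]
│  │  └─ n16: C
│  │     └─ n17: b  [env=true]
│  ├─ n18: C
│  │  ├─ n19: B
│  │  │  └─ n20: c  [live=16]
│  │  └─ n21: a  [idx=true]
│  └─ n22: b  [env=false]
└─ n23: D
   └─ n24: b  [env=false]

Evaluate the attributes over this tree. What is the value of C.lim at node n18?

16

1. n4.env = false  [terminal]
2. n3.acc = 15  [15]
3. n3.sig = false  [b.env == true]
4. n6.live = 1  [terminal]
5. n5.ok = false  [false]
6. n5.mk = 30  [c.live + 29]
7. n8.idx = true  [terminal]
8. n7.mk = -9  [-9]
9. n7.lim = false  [a.idx == false]
10. n7.ok = "vu"  ["vu"]
11. n7.cnt = 2  [2]
12. n2.mk = 21  [D₁.cnt + 19]
13. n2.lim = false  [S.ok == true]
14. n2.ok = "yvu"  ["y" ++ D₁.ok]
15. n2.cnt = 29  [B.acc * -1 + 44]
16. n9.env = false  [terminal]
17. n10.depth = -2  [(if b.env then D₁.cnt else D₁.mk) - 23]
18. n10.tag = true  [D₁.lim == false]
19. n10.hot = 17  [D₁.cnt - 12]
20. n11.wid = true  [terminal]
21. n12.wid = false  [terminal]
22. n10.sig = true  [A.tag == true]
23. n1.mk = -9  [D₁.mk - 30]
24. n1.lim = false  [D₁.cnt > 29]
25. n1.ok = "rk"  ["rk"]
26. n1.cnt = 0  [(if b.env then D₁.cnt else D₁.mk) - 21]
27. n13.depth = 5  [D₀.cnt * -1 + 5]
28. n13.tag = false  [D₀.cnt > 0]
29. n13.hot = 27  [(if D₀.lim then D₀.cnt else D₀.mk) + 36]
30. n14.depth = 26  [A₀.depth * -1 + 31]
31. n14.tag = true  [A₀.depth > 4]
32. n14.hot = 16  [(if A₀.tag then A₀.depth else A₀.hot) - 11]
33. n15.idx = true  [terminal]
34. n16.tag = "yv"  ["yv"]
35. n16.lim = -1  [A.hot - 17]
36. n17.env = true  [terminal]
37. n16.key = "yyv"  ["y" ++ C.tag]
38. n14.sig = false  [a.idx == false]
39. n18.tag = "wn"  ["wn"]
40. n18.lim = 16  [A₀.hot + A₀.depth - 16]
41. n20.live = 16  [terminal]
42. n19.acc = 2  [2]
43. n19.sig = true  [c.live > 15]
44. n21.idx = true  [terminal]
45. n18.key = "qwn"  ["q" ++ C.tag]
46. n22.env = false  [terminal]
47. n13.sig = false  [A₀.depth > 5]
48. n24.env = false  [terminal]
49. n23.mk = 29  [29]
50. n23.lim = true  [b.env == false]
51. n23.ok = "kx"  ["kx"]
52. n23.cnt = 29  [29]
53. n0.ok = true  [D₀.cnt == 0]
54. n0.mk = 11  [D₀.cnt + 11]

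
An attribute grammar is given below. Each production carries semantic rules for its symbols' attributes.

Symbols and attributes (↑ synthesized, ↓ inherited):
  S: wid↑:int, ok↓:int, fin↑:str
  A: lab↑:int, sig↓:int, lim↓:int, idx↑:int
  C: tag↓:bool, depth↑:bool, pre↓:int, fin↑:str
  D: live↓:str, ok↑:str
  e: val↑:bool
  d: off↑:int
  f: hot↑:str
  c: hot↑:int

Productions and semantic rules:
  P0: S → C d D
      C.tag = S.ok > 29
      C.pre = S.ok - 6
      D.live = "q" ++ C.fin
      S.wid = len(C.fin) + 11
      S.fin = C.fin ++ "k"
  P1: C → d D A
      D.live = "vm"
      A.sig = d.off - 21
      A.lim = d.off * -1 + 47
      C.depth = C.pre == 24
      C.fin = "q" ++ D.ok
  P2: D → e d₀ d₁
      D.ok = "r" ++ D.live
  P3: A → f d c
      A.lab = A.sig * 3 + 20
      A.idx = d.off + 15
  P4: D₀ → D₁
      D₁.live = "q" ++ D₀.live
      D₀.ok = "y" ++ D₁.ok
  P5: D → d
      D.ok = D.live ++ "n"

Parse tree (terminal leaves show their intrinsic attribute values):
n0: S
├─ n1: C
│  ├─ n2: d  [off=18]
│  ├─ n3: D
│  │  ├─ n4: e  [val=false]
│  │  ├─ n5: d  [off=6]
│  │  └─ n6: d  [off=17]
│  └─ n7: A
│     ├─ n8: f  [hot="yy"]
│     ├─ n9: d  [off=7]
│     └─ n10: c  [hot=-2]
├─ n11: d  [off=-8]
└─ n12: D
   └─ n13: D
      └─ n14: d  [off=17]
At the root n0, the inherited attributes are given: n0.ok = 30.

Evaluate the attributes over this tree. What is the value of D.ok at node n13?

"qqqrvmn"

1. n0.ok = 30  [given at root]
2. n1.tag = true  [S.ok > 29]
3. n1.pre = 24  [S.ok - 6]
4. n2.off = 18  [terminal]
5. n3.live = "vm"  ["vm"]
6. n4.val = false  [terminal]
7. n5.off = 6  [terminal]
8. n6.off = 17  [terminal]
9. n3.ok = "rvm"  ["r" ++ D.live]
10. n7.sig = -3  [d.off - 21]
11. n7.lim = 29  [d.off * -1 + 47]
12. n8.hot = "yy"  [terminal]
13. n9.off = 7  [terminal]
14. n10.hot = -2  [terminal]
15. n7.lab = 11  [A.sig * 3 + 20]
16. n7.idx = 22  [d.off + 15]
17. n1.depth = true  [C.pre == 24]
18. n1.fin = "qrvm"  ["q" ++ D.ok]
19. n11.off = -8  [terminal]
20. n12.live = "qqrvm"  ["q" ++ C.fin]
21. n13.live = "qqqrvm"  ["q" ++ D₀.live]
22. n14.off = 17  [terminal]
23. n13.ok = "qqqrvmn"  [D.live ++ "n"]
24. n12.ok = "yqqqrvmn"  ["y" ++ D₁.ok]
25. n0.wid = 15  [len(C.fin) + 11]
26. n0.fin = "qrvmk"  [C.fin ++ "k"]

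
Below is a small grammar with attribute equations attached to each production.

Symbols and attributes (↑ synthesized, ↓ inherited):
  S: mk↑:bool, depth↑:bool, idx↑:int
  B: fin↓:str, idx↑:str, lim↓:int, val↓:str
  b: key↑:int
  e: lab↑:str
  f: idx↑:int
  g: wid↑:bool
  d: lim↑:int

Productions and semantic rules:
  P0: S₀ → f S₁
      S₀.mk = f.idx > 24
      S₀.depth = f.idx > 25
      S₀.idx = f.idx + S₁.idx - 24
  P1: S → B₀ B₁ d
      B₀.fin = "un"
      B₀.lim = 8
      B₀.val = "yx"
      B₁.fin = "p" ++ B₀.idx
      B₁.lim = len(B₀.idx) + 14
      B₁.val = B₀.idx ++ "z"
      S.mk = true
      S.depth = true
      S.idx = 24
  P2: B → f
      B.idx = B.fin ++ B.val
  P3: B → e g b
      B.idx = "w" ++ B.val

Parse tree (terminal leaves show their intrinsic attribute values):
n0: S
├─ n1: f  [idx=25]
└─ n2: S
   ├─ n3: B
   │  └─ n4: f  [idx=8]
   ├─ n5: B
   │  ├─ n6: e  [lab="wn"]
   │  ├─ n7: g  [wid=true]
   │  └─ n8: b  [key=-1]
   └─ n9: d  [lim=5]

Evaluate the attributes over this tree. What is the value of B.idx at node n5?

1. n1.idx = 25  [terminal]
2. n3.fin = "un"  ["un"]
3. n3.lim = 8  [8]
4. n3.val = "yx"  ["yx"]
5. n4.idx = 8  [terminal]
6. n3.idx = "unyx"  [B.fin ++ B.val]
7. n5.fin = "punyx"  ["p" ++ B₀.idx]
8. n5.lim = 18  [len(B₀.idx) + 14]
9. n5.val = "unyxz"  [B₀.idx ++ "z"]
10. n6.lab = "wn"  [terminal]
11. n7.wid = true  [terminal]
12. n8.key = -1  [terminal]
13. n5.idx = "wunyxz"  ["w" ++ B.val]
14. n9.lim = 5  [terminal]
15. n2.mk = true  [true]
16. n2.depth = true  [true]
17. n2.idx = 24  [24]
18. n0.mk = true  [f.idx > 24]
19. n0.depth = false  [f.idx > 25]
20. n0.idx = 25  [f.idx + S₁.idx - 24]

"wunyxz"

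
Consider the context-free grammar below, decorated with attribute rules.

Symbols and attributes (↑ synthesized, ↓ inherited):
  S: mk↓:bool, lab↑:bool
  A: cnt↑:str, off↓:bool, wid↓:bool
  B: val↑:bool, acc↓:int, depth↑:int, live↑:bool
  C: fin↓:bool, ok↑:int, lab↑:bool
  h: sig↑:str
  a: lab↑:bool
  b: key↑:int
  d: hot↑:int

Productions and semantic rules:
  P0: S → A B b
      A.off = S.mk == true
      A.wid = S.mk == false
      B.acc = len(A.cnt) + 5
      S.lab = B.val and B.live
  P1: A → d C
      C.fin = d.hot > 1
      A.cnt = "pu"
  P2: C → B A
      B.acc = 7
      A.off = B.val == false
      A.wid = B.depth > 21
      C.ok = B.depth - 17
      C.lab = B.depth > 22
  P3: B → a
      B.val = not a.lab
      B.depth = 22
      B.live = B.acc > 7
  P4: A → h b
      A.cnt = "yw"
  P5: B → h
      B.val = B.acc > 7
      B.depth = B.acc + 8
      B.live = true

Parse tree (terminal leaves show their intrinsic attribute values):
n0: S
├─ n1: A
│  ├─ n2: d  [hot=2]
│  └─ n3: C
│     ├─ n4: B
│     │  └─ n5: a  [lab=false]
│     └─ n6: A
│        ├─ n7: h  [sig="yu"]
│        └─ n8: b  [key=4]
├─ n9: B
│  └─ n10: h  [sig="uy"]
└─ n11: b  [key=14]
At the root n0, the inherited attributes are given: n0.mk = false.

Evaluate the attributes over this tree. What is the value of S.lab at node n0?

1. n0.mk = false  [given at root]
2. n1.off = false  [S.mk == true]
3. n1.wid = true  [S.mk == false]
4. n2.hot = 2  [terminal]
5. n3.fin = true  [d.hot > 1]
6. n4.acc = 7  [7]
7. n5.lab = false  [terminal]
8. n4.val = true  [not a.lab]
9. n4.depth = 22  [22]
10. n4.live = false  [B.acc > 7]
11. n6.off = false  [B.val == false]
12. n6.wid = true  [B.depth > 21]
13. n7.sig = "yu"  [terminal]
14. n8.key = 4  [terminal]
15. n6.cnt = "yw"  ["yw"]
16. n3.ok = 5  [B.depth - 17]
17. n3.lab = false  [B.depth > 22]
18. n1.cnt = "pu"  ["pu"]
19. n9.acc = 7  [len(A.cnt) + 5]
20. n10.sig = "uy"  [terminal]
21. n9.val = false  [B.acc > 7]
22. n9.depth = 15  [B.acc + 8]
23. n9.live = true  [true]
24. n11.key = 14  [terminal]
25. n0.lab = false  [B.val and B.live]

false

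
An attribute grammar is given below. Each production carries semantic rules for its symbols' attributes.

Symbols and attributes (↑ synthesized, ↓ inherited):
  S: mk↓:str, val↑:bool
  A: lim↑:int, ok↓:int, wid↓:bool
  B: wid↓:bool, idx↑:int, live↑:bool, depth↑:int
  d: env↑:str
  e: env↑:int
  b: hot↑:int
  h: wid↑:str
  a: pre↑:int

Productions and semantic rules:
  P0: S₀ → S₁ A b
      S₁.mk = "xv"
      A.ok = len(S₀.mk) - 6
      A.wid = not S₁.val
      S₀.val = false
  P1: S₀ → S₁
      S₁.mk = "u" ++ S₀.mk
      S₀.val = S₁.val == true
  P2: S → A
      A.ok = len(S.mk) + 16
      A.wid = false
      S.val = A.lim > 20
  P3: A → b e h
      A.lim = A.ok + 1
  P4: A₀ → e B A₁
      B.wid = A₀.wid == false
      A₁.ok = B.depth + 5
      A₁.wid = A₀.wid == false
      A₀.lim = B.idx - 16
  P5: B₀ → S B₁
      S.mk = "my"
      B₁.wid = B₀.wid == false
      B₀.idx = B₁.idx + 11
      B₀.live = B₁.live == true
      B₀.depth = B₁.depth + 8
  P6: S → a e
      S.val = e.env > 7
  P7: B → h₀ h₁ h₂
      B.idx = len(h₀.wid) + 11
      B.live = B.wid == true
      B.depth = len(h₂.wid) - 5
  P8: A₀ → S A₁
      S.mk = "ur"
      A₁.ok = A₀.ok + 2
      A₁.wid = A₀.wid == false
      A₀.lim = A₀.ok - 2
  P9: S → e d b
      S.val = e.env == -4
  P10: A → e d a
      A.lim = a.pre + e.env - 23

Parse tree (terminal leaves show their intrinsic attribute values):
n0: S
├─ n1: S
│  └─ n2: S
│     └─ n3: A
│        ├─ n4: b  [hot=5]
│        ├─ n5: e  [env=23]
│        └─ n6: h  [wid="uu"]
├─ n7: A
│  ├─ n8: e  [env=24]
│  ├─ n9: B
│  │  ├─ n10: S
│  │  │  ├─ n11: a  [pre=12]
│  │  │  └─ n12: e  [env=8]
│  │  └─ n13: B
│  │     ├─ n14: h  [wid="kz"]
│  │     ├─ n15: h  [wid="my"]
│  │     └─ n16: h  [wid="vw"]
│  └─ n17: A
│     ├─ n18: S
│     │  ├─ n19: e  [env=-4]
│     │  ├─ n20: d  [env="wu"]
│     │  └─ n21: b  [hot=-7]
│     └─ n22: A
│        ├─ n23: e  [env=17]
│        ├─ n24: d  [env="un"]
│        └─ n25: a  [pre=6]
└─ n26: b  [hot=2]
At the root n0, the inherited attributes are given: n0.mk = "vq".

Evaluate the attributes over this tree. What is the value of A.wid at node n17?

1. n0.mk = "vq"  [given at root]
2. n1.mk = "xv"  ["xv"]
3. n2.mk = "uxv"  ["u" ++ S₀.mk]
4. n3.ok = 19  [len(S.mk) + 16]
5. n3.wid = false  [false]
6. n4.hot = 5  [terminal]
7. n5.env = 23  [terminal]
8. n6.wid = "uu"  [terminal]
9. n3.lim = 20  [A.ok + 1]
10. n2.val = false  [A.lim > 20]
11. n1.val = false  [S₁.val == true]
12. n7.ok = -4  [len(S₀.mk) - 6]
13. n7.wid = true  [not S₁.val]
14. n8.env = 24  [terminal]
15. n9.wid = false  [A₀.wid == false]
16. n10.mk = "my"  ["my"]
17. n11.pre = 12  [terminal]
18. n12.env = 8  [terminal]
19. n10.val = true  [e.env > 7]
20. n13.wid = true  [B₀.wid == false]
21. n14.wid = "kz"  [terminal]
22. n15.wid = "my"  [terminal]
23. n16.wid = "vw"  [terminal]
24. n13.idx = 13  [len(h₀.wid) + 11]
25. n13.live = true  [B.wid == true]
26. n13.depth = -3  [len(h₂.wid) - 5]
27. n9.idx = 24  [B₁.idx + 11]
28. n9.live = true  [B₁.live == true]
29. n9.depth = 5  [B₁.depth + 8]
30. n17.ok = 10  [B.depth + 5]
31. n17.wid = false  [A₀.wid == false]
32. n18.mk = "ur"  ["ur"]
33. n19.env = -4  [terminal]
34. n20.env = "wu"  [terminal]
35. n21.hot = -7  [terminal]
36. n18.val = true  [e.env == -4]
37. n22.ok = 12  [A₀.ok + 2]
38. n22.wid = true  [A₀.wid == false]
39. n23.env = 17  [terminal]
40. n24.env = "un"  [terminal]
41. n25.pre = 6  [terminal]
42. n22.lim = 0  [a.pre + e.env - 23]
43. n17.lim = 8  [A₀.ok - 2]
44. n7.lim = 8  [B.idx - 16]
45. n26.hot = 2  [terminal]
46. n0.val = false  [false]

false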